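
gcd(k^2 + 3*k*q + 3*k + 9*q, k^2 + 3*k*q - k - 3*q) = k + 3*q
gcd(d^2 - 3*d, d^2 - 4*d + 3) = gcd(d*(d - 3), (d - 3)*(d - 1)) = d - 3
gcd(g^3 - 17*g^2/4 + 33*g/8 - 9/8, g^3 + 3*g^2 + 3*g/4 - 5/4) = g - 1/2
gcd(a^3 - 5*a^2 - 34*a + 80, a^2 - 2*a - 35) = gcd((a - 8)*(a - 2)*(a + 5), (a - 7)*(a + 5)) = a + 5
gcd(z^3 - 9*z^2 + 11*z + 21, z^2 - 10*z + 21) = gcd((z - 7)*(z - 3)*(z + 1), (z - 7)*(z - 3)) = z^2 - 10*z + 21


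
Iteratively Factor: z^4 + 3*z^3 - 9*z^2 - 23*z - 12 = (z + 1)*(z^3 + 2*z^2 - 11*z - 12) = (z - 3)*(z + 1)*(z^2 + 5*z + 4) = (z - 3)*(z + 1)^2*(z + 4)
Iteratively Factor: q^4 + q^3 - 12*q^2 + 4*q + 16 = (q + 1)*(q^3 - 12*q + 16) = (q + 1)*(q + 4)*(q^2 - 4*q + 4) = (q - 2)*(q + 1)*(q + 4)*(q - 2)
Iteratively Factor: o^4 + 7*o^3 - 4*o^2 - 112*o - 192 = (o + 4)*(o^3 + 3*o^2 - 16*o - 48) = (o + 3)*(o + 4)*(o^2 - 16) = (o - 4)*(o + 3)*(o + 4)*(o + 4)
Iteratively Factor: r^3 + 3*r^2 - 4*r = (r - 1)*(r^2 + 4*r) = r*(r - 1)*(r + 4)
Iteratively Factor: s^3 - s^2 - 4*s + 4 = (s + 2)*(s^2 - 3*s + 2) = (s - 2)*(s + 2)*(s - 1)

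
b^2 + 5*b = b*(b + 5)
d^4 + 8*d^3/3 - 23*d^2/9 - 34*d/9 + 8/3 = (d - 1)*(d - 2/3)*(d + 4/3)*(d + 3)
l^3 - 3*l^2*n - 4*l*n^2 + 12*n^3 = (l - 3*n)*(l - 2*n)*(l + 2*n)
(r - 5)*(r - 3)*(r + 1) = r^3 - 7*r^2 + 7*r + 15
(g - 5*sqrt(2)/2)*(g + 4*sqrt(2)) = g^2 + 3*sqrt(2)*g/2 - 20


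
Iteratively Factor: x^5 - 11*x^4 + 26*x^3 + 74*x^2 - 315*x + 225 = (x - 3)*(x^4 - 8*x^3 + 2*x^2 + 80*x - 75) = (x - 5)*(x - 3)*(x^3 - 3*x^2 - 13*x + 15) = (x - 5)*(x - 3)*(x - 1)*(x^2 - 2*x - 15) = (x - 5)*(x - 3)*(x - 1)*(x + 3)*(x - 5)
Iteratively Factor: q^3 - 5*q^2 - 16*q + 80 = (q + 4)*(q^2 - 9*q + 20) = (q - 5)*(q + 4)*(q - 4)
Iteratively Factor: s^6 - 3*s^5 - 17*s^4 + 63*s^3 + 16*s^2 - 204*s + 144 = (s - 3)*(s^5 - 17*s^3 + 12*s^2 + 52*s - 48) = (s - 3)*(s - 2)*(s^4 + 2*s^3 - 13*s^2 - 14*s + 24) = (s - 3)*(s - 2)*(s + 2)*(s^3 - 13*s + 12) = (s - 3)*(s - 2)*(s - 1)*(s + 2)*(s^2 + s - 12) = (s - 3)*(s - 2)*(s - 1)*(s + 2)*(s + 4)*(s - 3)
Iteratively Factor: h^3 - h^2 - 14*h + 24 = (h + 4)*(h^2 - 5*h + 6) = (h - 2)*(h + 4)*(h - 3)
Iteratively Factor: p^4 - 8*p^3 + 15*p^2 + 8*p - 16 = (p - 4)*(p^3 - 4*p^2 - p + 4) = (p - 4)^2*(p^2 - 1) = (p - 4)^2*(p + 1)*(p - 1)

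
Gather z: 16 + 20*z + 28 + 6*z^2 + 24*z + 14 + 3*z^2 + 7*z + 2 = 9*z^2 + 51*z + 60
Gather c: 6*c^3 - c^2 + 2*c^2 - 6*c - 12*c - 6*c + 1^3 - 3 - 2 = 6*c^3 + c^2 - 24*c - 4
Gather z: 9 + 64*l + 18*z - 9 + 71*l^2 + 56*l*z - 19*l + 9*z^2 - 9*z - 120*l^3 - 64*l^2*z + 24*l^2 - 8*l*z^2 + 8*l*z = -120*l^3 + 95*l^2 + 45*l + z^2*(9 - 8*l) + z*(-64*l^2 + 64*l + 9)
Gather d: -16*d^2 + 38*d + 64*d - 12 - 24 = -16*d^2 + 102*d - 36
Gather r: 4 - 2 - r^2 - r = -r^2 - r + 2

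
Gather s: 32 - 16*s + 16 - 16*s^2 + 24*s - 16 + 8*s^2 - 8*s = 32 - 8*s^2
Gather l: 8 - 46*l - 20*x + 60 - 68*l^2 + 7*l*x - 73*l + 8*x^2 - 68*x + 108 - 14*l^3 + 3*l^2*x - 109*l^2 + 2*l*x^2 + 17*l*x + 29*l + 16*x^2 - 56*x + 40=-14*l^3 + l^2*(3*x - 177) + l*(2*x^2 + 24*x - 90) + 24*x^2 - 144*x + 216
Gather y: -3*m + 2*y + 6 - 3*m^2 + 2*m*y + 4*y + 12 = -3*m^2 - 3*m + y*(2*m + 6) + 18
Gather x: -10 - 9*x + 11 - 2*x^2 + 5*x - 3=-2*x^2 - 4*x - 2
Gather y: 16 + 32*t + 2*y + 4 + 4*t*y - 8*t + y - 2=24*t + y*(4*t + 3) + 18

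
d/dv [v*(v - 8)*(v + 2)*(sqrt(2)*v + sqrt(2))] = sqrt(2)*(4*v^3 - 15*v^2 - 44*v - 16)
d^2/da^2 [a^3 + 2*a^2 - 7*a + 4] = 6*a + 4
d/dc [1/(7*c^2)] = -2/(7*c^3)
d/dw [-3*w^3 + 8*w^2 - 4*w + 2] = -9*w^2 + 16*w - 4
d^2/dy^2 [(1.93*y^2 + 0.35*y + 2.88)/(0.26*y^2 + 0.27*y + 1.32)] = (-2.22044604925031e-16*y^4 - 0.223652*y^3 - 2.806128*y^2 + 0.492336*y + 4.919256)/(0.017576*y^6 + 0.054756*y^5 + 0.324558*y^4 + 0.575667*y^3 + 1.647756*y^2 + 1.411344*y + 2.299968)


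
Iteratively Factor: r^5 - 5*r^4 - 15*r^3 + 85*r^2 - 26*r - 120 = (r - 3)*(r^4 - 2*r^3 - 21*r^2 + 22*r + 40) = (r - 5)*(r - 3)*(r^3 + 3*r^2 - 6*r - 8) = (r - 5)*(r - 3)*(r + 1)*(r^2 + 2*r - 8) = (r - 5)*(r - 3)*(r + 1)*(r + 4)*(r - 2)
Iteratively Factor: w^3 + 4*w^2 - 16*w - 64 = (w + 4)*(w^2 - 16) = (w + 4)^2*(w - 4)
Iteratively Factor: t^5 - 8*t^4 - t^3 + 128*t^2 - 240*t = (t)*(t^4 - 8*t^3 - t^2 + 128*t - 240) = t*(t - 3)*(t^3 - 5*t^2 - 16*t + 80) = t*(t - 3)*(t + 4)*(t^2 - 9*t + 20) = t*(t - 5)*(t - 3)*(t + 4)*(t - 4)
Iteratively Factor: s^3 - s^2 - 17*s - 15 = (s + 1)*(s^2 - 2*s - 15) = (s - 5)*(s + 1)*(s + 3)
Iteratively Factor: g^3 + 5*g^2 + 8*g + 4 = (g + 1)*(g^2 + 4*g + 4) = (g + 1)*(g + 2)*(g + 2)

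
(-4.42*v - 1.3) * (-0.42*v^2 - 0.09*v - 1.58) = 1.8564*v^3 + 0.9438*v^2 + 7.1006*v + 2.054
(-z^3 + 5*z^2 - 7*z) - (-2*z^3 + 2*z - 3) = z^3 + 5*z^2 - 9*z + 3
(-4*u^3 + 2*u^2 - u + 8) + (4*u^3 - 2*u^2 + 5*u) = 4*u + 8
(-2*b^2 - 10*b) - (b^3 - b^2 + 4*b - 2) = -b^3 - b^2 - 14*b + 2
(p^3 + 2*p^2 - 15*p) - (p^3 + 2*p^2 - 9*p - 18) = 18 - 6*p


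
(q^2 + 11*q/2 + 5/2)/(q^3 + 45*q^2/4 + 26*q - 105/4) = 2*(2*q + 1)/(4*q^2 + 25*q - 21)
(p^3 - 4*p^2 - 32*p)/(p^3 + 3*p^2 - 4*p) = (p - 8)/(p - 1)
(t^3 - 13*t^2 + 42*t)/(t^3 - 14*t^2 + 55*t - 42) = t/(t - 1)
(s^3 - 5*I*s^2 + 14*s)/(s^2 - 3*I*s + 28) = s*(s + 2*I)/(s + 4*I)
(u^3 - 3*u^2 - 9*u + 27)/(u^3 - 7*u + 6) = (u^2 - 6*u + 9)/(u^2 - 3*u + 2)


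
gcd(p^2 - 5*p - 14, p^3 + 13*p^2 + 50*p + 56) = p + 2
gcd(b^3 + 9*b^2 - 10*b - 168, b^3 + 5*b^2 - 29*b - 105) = b + 7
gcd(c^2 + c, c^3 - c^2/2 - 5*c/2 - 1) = c + 1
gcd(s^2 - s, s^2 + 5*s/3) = s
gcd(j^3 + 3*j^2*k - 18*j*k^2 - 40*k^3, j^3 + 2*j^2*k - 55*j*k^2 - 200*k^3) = j + 5*k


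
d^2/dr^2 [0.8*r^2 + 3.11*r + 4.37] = 1.60000000000000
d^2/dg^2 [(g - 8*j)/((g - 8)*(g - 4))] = 2*(g^3 - 24*g^2*j + 288*g*j - 96*g - 896*j + 384)/(g^6 - 36*g^5 + 528*g^4 - 4032*g^3 + 16896*g^2 - 36864*g + 32768)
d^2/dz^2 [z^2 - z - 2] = 2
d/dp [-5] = 0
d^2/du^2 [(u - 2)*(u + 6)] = 2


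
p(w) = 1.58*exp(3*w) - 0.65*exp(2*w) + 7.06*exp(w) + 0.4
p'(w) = 4.74*exp(3*w) - 1.3*exp(2*w) + 7.06*exp(w)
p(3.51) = 58635.26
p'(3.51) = 176159.51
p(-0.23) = 6.39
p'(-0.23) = 7.17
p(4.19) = 452347.58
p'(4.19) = 1358942.66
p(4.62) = 1645901.70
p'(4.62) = 4942966.47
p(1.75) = 320.60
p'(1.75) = 900.86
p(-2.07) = 1.28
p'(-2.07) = 0.88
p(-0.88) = 3.33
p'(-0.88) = 3.04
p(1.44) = 137.42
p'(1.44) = 363.03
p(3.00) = 12682.85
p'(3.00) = 38025.96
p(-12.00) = 0.40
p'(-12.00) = 0.00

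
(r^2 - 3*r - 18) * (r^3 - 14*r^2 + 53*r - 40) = r^5 - 17*r^4 + 77*r^3 + 53*r^2 - 834*r + 720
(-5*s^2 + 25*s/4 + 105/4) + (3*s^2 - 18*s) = -2*s^2 - 47*s/4 + 105/4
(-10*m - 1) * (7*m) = -70*m^2 - 7*m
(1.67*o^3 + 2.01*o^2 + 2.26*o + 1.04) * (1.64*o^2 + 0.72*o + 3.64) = 2.7388*o^5 + 4.4988*o^4 + 11.2324*o^3 + 10.6492*o^2 + 8.9752*o + 3.7856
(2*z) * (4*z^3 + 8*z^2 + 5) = 8*z^4 + 16*z^3 + 10*z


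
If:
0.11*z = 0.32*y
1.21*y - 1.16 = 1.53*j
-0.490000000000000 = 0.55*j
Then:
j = -0.89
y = -0.17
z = -0.49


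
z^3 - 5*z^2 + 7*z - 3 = (z - 3)*(z - 1)^2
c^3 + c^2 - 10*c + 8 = (c - 2)*(c - 1)*(c + 4)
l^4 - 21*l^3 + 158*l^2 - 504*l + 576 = (l - 8)*(l - 6)*(l - 4)*(l - 3)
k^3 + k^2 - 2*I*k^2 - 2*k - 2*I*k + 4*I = (k - 1)*(k + 2)*(k - 2*I)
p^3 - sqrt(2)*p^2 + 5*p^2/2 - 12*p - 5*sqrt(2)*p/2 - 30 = (p + 5/2)*(p - 3*sqrt(2))*(p + 2*sqrt(2))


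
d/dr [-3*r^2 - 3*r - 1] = -6*r - 3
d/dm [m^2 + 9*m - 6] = 2*m + 9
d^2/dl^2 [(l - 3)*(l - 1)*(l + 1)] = 6*l - 6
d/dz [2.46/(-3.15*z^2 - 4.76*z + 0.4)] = (15.498*z + 11.7096)/(3.15*z^2 + 4.76*z - 0.4)^2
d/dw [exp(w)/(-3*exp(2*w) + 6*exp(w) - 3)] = (exp(w) + 1)*exp(w)/(3*(exp(3*w) - 3*exp(2*w) + 3*exp(w) - 1))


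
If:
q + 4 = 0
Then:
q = -4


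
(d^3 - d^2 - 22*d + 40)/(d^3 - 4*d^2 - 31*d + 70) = (d - 4)/(d - 7)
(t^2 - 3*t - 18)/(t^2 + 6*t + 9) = (t - 6)/(t + 3)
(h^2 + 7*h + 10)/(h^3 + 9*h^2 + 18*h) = (h^2 + 7*h + 10)/(h*(h^2 + 9*h + 18))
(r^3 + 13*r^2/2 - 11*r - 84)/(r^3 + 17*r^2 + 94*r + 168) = (r - 7/2)/(r + 7)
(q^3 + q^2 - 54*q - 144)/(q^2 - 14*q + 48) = (q^2 + 9*q + 18)/(q - 6)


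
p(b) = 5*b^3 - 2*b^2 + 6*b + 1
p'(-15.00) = 3441.00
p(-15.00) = -17414.00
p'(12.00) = 2118.00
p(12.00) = 8425.00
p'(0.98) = 16.49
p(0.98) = 9.67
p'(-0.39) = 9.84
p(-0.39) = -1.94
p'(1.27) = 25.11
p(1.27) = 15.64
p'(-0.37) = 9.53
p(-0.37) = -1.75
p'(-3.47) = 200.49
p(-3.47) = -252.81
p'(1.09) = 19.46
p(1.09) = 11.64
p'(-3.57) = 211.45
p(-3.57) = -273.41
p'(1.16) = 21.54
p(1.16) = 13.07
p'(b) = 15*b^2 - 4*b + 6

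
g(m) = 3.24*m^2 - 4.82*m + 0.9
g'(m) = 6.48*m - 4.82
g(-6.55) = 171.48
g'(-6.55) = -47.26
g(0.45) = -0.61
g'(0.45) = -1.90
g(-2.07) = 24.76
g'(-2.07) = -18.23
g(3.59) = 25.35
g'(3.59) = 18.44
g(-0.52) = 4.28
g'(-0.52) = -8.19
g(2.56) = 9.79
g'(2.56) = 11.77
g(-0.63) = 5.22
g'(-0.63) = -8.90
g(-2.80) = 39.80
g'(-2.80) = -22.96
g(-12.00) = 525.30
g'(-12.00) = -82.58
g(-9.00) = 306.72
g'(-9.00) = -63.14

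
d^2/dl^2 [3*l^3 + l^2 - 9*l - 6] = 18*l + 2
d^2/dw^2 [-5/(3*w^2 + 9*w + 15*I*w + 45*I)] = 10*(w^2 + 3*w + 5*I*w - (2*w + 3 + 5*I)^2 + 15*I)/(3*(w^2 + 3*w + 5*I*w + 15*I)^3)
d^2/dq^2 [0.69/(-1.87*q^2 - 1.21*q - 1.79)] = (4.825722*q^2 + 3.122526*q - 0.69*(3.74*q + 1.21)*(7.48*q + 2.42) + 4.619274)/(1.87*q^2 + 1.21*q + 1.79)^3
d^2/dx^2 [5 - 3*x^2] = -6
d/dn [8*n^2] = 16*n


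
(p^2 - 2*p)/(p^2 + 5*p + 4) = p*(p - 2)/(p^2 + 5*p + 4)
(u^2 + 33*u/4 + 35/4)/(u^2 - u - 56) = (u + 5/4)/(u - 8)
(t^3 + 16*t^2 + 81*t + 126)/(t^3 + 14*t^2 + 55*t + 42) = (t + 3)/(t + 1)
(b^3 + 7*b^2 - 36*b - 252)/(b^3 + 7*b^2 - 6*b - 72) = (b^2 + b - 42)/(b^2 + b - 12)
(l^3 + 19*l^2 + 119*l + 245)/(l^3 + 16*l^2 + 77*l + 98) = (l + 5)/(l + 2)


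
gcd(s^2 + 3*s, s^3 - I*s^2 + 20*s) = s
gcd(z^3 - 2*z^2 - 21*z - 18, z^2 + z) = z + 1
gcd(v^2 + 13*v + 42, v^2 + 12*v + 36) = v + 6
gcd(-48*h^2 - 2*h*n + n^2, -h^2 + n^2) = 1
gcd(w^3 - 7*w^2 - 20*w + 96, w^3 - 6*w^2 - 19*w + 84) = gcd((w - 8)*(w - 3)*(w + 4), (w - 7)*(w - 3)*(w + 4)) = w^2 + w - 12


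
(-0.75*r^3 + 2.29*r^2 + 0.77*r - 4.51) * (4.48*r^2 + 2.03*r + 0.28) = -3.36*r^5 + 8.7367*r^4 + 7.8883*r^3 - 18.0005*r^2 - 8.9397*r - 1.2628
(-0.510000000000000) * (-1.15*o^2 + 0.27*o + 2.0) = 0.5865*o^2 - 0.1377*o - 1.02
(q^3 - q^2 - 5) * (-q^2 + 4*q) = -q^5 + 5*q^4 - 4*q^3 + 5*q^2 - 20*q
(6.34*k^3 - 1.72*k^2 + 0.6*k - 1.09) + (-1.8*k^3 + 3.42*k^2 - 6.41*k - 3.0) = 4.54*k^3 + 1.7*k^2 - 5.81*k - 4.09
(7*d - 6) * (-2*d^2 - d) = -14*d^3 + 5*d^2 + 6*d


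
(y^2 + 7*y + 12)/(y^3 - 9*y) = (y + 4)/(y*(y - 3))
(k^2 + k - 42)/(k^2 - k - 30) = (k + 7)/(k + 5)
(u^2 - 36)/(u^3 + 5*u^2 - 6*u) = (u - 6)/(u*(u - 1))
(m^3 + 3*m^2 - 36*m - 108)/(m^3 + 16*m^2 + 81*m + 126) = (m - 6)/(m + 7)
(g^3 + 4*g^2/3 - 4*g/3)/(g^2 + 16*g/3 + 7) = g*(3*g^2 + 4*g - 4)/(3*g^2 + 16*g + 21)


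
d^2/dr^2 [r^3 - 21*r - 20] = 6*r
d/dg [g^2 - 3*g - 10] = 2*g - 3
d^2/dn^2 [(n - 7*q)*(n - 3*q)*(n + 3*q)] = 6*n - 14*q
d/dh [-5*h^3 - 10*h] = -15*h^2 - 10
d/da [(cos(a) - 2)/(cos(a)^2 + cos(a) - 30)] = (cos(a)^2 - 4*cos(a) + 28)*sin(a)/(cos(a)^2 + cos(a) - 30)^2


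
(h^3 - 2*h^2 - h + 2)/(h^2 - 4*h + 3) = (h^2 - h - 2)/(h - 3)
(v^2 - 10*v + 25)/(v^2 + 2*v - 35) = (v - 5)/(v + 7)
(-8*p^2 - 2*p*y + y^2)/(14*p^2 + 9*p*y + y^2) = (-4*p + y)/(7*p + y)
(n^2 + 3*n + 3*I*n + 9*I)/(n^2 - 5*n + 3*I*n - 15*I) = (n + 3)/(n - 5)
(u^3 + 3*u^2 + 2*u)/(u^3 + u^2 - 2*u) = (u + 1)/(u - 1)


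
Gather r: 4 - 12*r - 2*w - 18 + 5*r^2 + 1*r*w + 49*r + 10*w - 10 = 5*r^2 + r*(w + 37) + 8*w - 24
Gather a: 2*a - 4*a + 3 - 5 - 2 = -2*a - 4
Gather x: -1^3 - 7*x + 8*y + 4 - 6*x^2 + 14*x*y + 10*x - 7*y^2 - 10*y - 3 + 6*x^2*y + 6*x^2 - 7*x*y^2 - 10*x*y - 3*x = 6*x^2*y + x*(-7*y^2 + 4*y) - 7*y^2 - 2*y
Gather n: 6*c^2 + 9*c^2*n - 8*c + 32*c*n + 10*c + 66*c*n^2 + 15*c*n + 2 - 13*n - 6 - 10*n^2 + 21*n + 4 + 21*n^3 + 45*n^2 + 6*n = 6*c^2 + 2*c + 21*n^3 + n^2*(66*c + 35) + n*(9*c^2 + 47*c + 14)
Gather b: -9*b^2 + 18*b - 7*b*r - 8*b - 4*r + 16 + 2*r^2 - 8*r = -9*b^2 + b*(10 - 7*r) + 2*r^2 - 12*r + 16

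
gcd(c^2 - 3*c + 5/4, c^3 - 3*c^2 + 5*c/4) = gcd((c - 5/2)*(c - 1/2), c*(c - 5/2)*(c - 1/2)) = c^2 - 3*c + 5/4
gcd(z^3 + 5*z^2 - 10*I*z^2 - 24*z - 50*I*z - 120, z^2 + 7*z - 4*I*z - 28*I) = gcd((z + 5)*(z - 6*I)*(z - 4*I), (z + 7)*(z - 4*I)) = z - 4*I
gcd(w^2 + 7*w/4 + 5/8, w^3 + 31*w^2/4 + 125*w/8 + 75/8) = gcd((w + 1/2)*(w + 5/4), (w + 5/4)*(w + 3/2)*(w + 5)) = w + 5/4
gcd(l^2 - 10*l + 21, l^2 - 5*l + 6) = l - 3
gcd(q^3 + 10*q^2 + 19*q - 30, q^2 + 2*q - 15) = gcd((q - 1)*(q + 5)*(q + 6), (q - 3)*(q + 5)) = q + 5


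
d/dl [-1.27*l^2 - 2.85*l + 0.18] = -2.54*l - 2.85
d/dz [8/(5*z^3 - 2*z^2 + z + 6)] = 8*(-15*z^2 + 4*z - 1)/(5*z^3 - 2*z^2 + z + 6)^2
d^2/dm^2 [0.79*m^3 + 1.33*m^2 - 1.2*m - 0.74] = 4.74*m + 2.66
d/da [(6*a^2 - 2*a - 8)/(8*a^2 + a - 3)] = 2*(11*a^2 + 46*a + 7)/(64*a^4 + 16*a^3 - 47*a^2 - 6*a + 9)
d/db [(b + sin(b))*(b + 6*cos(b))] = -(b + sin(b))*(6*sin(b) - 1) + (b + 6*cos(b))*(cos(b) + 1)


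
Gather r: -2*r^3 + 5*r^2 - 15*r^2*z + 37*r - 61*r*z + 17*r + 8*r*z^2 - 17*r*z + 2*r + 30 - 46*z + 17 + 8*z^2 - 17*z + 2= -2*r^3 + r^2*(5 - 15*z) + r*(8*z^2 - 78*z + 56) + 8*z^2 - 63*z + 49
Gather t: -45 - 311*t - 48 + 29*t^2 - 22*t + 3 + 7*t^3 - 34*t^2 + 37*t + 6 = 7*t^3 - 5*t^2 - 296*t - 84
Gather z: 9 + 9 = 18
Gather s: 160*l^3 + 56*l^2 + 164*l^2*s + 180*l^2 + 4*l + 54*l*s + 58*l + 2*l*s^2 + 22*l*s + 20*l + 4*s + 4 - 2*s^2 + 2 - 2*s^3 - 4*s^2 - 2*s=160*l^3 + 236*l^2 + 82*l - 2*s^3 + s^2*(2*l - 6) + s*(164*l^2 + 76*l + 2) + 6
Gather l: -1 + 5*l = 5*l - 1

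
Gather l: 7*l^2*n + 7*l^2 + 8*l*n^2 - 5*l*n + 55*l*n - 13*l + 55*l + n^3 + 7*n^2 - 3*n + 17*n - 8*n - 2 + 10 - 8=l^2*(7*n + 7) + l*(8*n^2 + 50*n + 42) + n^3 + 7*n^2 + 6*n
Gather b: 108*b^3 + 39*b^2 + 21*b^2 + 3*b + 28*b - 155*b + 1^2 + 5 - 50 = 108*b^3 + 60*b^2 - 124*b - 44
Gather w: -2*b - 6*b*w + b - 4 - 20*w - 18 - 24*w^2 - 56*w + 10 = -b - 24*w^2 + w*(-6*b - 76) - 12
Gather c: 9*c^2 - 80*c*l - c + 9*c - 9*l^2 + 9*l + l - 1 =9*c^2 + c*(8 - 80*l) - 9*l^2 + 10*l - 1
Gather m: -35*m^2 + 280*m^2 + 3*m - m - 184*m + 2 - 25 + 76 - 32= 245*m^2 - 182*m + 21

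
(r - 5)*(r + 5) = r^2 - 25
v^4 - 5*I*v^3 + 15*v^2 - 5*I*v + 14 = (v - 7*I)*(v - I)*(v + I)*(v + 2*I)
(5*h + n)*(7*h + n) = 35*h^2 + 12*h*n + n^2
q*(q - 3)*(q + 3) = q^3 - 9*q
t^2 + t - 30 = (t - 5)*(t + 6)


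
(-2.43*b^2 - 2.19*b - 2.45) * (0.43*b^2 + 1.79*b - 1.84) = -1.0449*b^4 - 5.2914*b^3 - 0.5024*b^2 - 0.3559*b + 4.508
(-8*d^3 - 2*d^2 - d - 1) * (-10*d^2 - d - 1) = 80*d^5 + 28*d^4 + 20*d^3 + 13*d^2 + 2*d + 1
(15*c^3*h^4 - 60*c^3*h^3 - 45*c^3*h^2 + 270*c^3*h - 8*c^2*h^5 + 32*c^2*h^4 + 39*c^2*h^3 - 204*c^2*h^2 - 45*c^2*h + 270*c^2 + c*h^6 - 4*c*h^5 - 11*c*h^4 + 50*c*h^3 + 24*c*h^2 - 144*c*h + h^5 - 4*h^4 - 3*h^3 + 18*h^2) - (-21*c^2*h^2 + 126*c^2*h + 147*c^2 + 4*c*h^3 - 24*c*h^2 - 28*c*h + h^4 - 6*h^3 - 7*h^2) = 15*c^3*h^4 - 60*c^3*h^3 - 45*c^3*h^2 + 270*c^3*h - 8*c^2*h^5 + 32*c^2*h^4 + 39*c^2*h^3 - 183*c^2*h^2 - 171*c^2*h + 123*c^2 + c*h^6 - 4*c*h^5 - 11*c*h^4 + 46*c*h^3 + 48*c*h^2 - 116*c*h + h^5 - 5*h^4 + 3*h^3 + 25*h^2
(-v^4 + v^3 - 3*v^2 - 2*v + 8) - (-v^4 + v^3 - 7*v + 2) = -3*v^2 + 5*v + 6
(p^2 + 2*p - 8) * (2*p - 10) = 2*p^3 - 6*p^2 - 36*p + 80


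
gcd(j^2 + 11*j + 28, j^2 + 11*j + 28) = j^2 + 11*j + 28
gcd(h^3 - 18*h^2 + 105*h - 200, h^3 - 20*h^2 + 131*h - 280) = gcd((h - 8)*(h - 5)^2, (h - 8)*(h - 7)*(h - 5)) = h^2 - 13*h + 40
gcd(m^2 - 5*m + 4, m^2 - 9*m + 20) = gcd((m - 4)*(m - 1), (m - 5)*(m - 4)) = m - 4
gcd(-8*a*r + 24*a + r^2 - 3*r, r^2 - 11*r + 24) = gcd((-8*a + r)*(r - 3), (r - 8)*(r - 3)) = r - 3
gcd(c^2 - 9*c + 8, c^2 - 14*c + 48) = c - 8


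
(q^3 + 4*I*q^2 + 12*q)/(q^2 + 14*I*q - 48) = q*(q - 2*I)/(q + 8*I)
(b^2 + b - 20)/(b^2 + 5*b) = (b - 4)/b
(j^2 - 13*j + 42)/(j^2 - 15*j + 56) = (j - 6)/(j - 8)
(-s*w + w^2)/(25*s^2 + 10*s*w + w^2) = w*(-s + w)/(25*s^2 + 10*s*w + w^2)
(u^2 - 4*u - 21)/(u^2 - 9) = (u - 7)/(u - 3)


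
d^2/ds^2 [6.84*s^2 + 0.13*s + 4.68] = 13.6800000000000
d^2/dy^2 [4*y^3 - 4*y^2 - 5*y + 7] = 24*y - 8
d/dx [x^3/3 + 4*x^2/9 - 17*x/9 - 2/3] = x^2 + 8*x/9 - 17/9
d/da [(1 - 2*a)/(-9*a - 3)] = 5/(3*(9*a^2 + 6*a + 1))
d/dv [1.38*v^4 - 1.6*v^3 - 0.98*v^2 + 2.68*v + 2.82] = 5.52*v^3 - 4.8*v^2 - 1.96*v + 2.68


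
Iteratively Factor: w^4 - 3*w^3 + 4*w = (w)*(w^3 - 3*w^2 + 4) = w*(w - 2)*(w^2 - w - 2) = w*(w - 2)^2*(w + 1)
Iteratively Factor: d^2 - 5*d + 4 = (d - 4)*(d - 1)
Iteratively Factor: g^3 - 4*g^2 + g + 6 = (g - 3)*(g^2 - g - 2) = (g - 3)*(g - 2)*(g + 1)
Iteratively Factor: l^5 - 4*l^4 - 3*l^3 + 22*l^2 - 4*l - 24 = (l - 3)*(l^4 - l^3 - 6*l^2 + 4*l + 8) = (l - 3)*(l + 2)*(l^3 - 3*l^2 + 4) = (l - 3)*(l - 2)*(l + 2)*(l^2 - l - 2) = (l - 3)*(l - 2)^2*(l + 2)*(l + 1)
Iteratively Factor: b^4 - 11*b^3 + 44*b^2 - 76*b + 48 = (b - 3)*(b^3 - 8*b^2 + 20*b - 16) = (b - 3)*(b - 2)*(b^2 - 6*b + 8) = (b - 3)*(b - 2)^2*(b - 4)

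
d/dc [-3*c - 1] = -3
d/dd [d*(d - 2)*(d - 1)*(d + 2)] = 4*d^3 - 3*d^2 - 8*d + 4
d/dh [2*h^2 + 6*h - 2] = 4*h + 6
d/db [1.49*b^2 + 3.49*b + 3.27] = 2.98*b + 3.49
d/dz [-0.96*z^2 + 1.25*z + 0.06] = 1.25 - 1.92*z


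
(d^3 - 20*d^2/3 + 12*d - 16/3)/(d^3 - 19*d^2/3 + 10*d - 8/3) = (3*d - 2)/(3*d - 1)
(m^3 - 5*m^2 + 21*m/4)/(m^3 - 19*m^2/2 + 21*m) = (m - 3/2)/(m - 6)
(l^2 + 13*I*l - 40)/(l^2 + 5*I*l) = (l + 8*I)/l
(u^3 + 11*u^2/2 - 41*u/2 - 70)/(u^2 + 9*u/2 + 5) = (u^2 + 3*u - 28)/(u + 2)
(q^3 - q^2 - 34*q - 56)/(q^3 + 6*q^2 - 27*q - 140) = (q^2 - 5*q - 14)/(q^2 + 2*q - 35)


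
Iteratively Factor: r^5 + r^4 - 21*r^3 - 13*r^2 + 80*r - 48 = (r + 4)*(r^4 - 3*r^3 - 9*r^2 + 23*r - 12) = (r - 1)*(r + 4)*(r^3 - 2*r^2 - 11*r + 12) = (r - 1)^2*(r + 4)*(r^2 - r - 12) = (r - 1)^2*(r + 3)*(r + 4)*(r - 4)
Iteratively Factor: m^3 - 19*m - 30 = (m - 5)*(m^2 + 5*m + 6) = (m - 5)*(m + 3)*(m + 2)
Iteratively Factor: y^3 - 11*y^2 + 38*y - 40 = (y - 4)*(y^2 - 7*y + 10) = (y - 5)*(y - 4)*(y - 2)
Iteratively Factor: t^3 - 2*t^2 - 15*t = (t + 3)*(t^2 - 5*t) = t*(t + 3)*(t - 5)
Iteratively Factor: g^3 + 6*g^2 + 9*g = (g + 3)*(g^2 + 3*g) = g*(g + 3)*(g + 3)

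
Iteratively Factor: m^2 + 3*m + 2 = (m + 2)*(m + 1)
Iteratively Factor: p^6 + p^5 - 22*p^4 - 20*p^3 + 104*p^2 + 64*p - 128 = (p - 1)*(p^5 + 2*p^4 - 20*p^3 - 40*p^2 + 64*p + 128) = (p - 1)*(p + 2)*(p^4 - 20*p^2 + 64) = (p - 1)*(p + 2)*(p + 4)*(p^3 - 4*p^2 - 4*p + 16) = (p - 1)*(p + 2)^2*(p + 4)*(p^2 - 6*p + 8) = (p - 4)*(p - 1)*(p + 2)^2*(p + 4)*(p - 2)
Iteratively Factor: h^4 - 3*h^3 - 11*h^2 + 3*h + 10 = (h + 2)*(h^3 - 5*h^2 - h + 5) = (h - 5)*(h + 2)*(h^2 - 1) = (h - 5)*(h + 1)*(h + 2)*(h - 1)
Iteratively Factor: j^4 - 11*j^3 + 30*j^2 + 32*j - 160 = (j + 2)*(j^3 - 13*j^2 + 56*j - 80) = (j - 4)*(j + 2)*(j^2 - 9*j + 20) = (j - 4)^2*(j + 2)*(j - 5)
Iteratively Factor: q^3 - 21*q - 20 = (q - 5)*(q^2 + 5*q + 4) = (q - 5)*(q + 4)*(q + 1)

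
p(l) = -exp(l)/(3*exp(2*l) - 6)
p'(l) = -exp(l)/(3*exp(2*l) - 6) + 6*exp(3*l)/(3*exp(2*l) - 6)^2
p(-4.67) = 0.00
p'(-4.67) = 0.00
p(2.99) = -0.02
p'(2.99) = 0.02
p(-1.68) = 0.03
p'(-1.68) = 0.03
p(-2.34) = 0.02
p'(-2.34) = 0.02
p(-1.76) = 0.03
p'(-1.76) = 0.03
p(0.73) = -0.30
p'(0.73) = 0.82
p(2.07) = -0.04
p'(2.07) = 0.05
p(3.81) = -0.01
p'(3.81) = 0.01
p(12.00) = 0.00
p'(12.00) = 0.00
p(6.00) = 0.00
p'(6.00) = 0.00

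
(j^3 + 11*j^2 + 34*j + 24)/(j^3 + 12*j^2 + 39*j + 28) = (j + 6)/(j + 7)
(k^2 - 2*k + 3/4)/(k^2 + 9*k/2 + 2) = (4*k^2 - 8*k + 3)/(2*(2*k^2 + 9*k + 4))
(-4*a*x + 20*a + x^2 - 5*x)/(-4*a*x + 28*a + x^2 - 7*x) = (x - 5)/(x - 7)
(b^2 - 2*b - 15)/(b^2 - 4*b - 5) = (b + 3)/(b + 1)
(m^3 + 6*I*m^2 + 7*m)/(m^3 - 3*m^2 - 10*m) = (m^2 + 6*I*m + 7)/(m^2 - 3*m - 10)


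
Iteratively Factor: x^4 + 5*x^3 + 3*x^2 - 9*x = (x)*(x^3 + 5*x^2 + 3*x - 9) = x*(x + 3)*(x^2 + 2*x - 3) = x*(x - 1)*(x + 3)*(x + 3)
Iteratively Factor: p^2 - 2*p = (p - 2)*(p)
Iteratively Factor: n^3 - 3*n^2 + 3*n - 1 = (n - 1)*(n^2 - 2*n + 1) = (n - 1)^2*(n - 1)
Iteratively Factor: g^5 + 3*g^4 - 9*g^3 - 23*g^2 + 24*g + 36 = (g - 2)*(g^4 + 5*g^3 + g^2 - 21*g - 18) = (g - 2)^2*(g^3 + 7*g^2 + 15*g + 9) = (g - 2)^2*(g + 3)*(g^2 + 4*g + 3) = (g - 2)^2*(g + 1)*(g + 3)*(g + 3)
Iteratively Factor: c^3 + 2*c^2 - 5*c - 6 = (c + 1)*(c^2 + c - 6) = (c - 2)*(c + 1)*(c + 3)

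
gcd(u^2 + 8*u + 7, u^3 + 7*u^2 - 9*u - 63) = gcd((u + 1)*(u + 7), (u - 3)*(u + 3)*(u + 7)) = u + 7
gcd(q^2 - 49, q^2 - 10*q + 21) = q - 7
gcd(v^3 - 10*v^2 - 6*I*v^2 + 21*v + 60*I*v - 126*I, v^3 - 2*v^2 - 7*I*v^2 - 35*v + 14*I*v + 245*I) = v - 7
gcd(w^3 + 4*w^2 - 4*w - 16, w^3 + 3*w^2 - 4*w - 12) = w^2 - 4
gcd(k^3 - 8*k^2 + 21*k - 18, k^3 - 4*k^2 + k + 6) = k^2 - 5*k + 6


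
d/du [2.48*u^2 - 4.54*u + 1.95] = 4.96*u - 4.54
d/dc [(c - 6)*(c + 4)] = 2*c - 2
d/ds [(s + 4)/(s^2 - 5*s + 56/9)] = 9*(-9*s^2 - 72*s + 236)/(81*s^4 - 810*s^3 + 3033*s^2 - 5040*s + 3136)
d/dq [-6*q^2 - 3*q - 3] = -12*q - 3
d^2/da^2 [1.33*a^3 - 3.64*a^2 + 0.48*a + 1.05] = 7.98*a - 7.28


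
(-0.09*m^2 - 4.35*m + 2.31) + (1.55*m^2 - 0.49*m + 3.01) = 1.46*m^2 - 4.84*m + 5.32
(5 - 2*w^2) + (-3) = 2 - 2*w^2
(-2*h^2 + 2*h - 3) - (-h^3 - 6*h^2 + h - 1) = h^3 + 4*h^2 + h - 2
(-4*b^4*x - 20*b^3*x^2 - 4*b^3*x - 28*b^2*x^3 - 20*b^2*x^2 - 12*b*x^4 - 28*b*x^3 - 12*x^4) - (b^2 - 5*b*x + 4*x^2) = -4*b^4*x - 20*b^3*x^2 - 4*b^3*x - 28*b^2*x^3 - 20*b^2*x^2 - b^2 - 12*b*x^4 - 28*b*x^3 + 5*b*x - 12*x^4 - 4*x^2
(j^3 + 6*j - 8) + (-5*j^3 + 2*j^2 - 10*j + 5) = -4*j^3 + 2*j^2 - 4*j - 3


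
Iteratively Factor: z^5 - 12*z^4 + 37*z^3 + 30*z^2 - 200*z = (z - 5)*(z^4 - 7*z^3 + 2*z^2 + 40*z) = (z - 5)^2*(z^3 - 2*z^2 - 8*z) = z*(z - 5)^2*(z^2 - 2*z - 8) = z*(z - 5)^2*(z + 2)*(z - 4)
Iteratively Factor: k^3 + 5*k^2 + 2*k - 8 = (k + 2)*(k^2 + 3*k - 4) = (k + 2)*(k + 4)*(k - 1)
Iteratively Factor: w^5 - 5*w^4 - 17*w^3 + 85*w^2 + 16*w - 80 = (w + 1)*(w^4 - 6*w^3 - 11*w^2 + 96*w - 80) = (w - 4)*(w + 1)*(w^3 - 2*w^2 - 19*w + 20) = (w - 4)*(w - 1)*(w + 1)*(w^2 - w - 20) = (w - 4)*(w - 1)*(w + 1)*(w + 4)*(w - 5)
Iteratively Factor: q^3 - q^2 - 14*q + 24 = (q - 3)*(q^2 + 2*q - 8) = (q - 3)*(q - 2)*(q + 4)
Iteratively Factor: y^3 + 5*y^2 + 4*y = (y + 4)*(y^2 + y) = (y + 1)*(y + 4)*(y)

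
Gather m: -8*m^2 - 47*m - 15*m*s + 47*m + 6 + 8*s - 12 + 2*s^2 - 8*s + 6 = -8*m^2 - 15*m*s + 2*s^2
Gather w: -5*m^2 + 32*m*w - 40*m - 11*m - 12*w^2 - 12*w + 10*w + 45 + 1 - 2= -5*m^2 - 51*m - 12*w^2 + w*(32*m - 2) + 44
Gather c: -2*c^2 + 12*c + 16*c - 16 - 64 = -2*c^2 + 28*c - 80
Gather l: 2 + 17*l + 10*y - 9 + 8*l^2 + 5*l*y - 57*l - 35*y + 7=8*l^2 + l*(5*y - 40) - 25*y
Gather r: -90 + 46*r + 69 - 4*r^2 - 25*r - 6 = -4*r^2 + 21*r - 27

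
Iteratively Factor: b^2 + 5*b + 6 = (b + 2)*(b + 3)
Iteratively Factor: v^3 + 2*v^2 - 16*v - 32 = (v - 4)*(v^2 + 6*v + 8) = (v - 4)*(v + 2)*(v + 4)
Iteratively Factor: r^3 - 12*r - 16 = (r + 2)*(r^2 - 2*r - 8) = (r + 2)^2*(r - 4)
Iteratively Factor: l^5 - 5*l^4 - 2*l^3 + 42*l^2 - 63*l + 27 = (l - 1)*(l^4 - 4*l^3 - 6*l^2 + 36*l - 27) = (l - 1)*(l + 3)*(l^3 - 7*l^2 + 15*l - 9) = (l - 1)^2*(l + 3)*(l^2 - 6*l + 9) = (l - 3)*(l - 1)^2*(l + 3)*(l - 3)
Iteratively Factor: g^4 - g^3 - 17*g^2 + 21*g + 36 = (g + 1)*(g^3 - 2*g^2 - 15*g + 36) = (g - 3)*(g + 1)*(g^2 + g - 12) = (g - 3)*(g + 1)*(g + 4)*(g - 3)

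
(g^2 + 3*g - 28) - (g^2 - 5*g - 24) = 8*g - 4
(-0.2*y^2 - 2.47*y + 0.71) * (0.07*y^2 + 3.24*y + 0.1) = -0.014*y^4 - 0.8209*y^3 - 7.9731*y^2 + 2.0534*y + 0.071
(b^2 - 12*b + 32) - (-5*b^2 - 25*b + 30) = 6*b^2 + 13*b + 2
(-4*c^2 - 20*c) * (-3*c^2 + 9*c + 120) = 12*c^4 + 24*c^3 - 660*c^2 - 2400*c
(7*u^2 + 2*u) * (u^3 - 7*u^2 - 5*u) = 7*u^5 - 47*u^4 - 49*u^3 - 10*u^2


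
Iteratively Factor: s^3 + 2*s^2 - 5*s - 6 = (s + 3)*(s^2 - s - 2) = (s - 2)*(s + 3)*(s + 1)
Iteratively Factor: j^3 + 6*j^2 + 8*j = (j)*(j^2 + 6*j + 8) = j*(j + 4)*(j + 2)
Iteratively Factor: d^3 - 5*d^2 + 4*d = (d - 4)*(d^2 - d) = (d - 4)*(d - 1)*(d)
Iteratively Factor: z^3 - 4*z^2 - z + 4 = (z - 1)*(z^2 - 3*z - 4) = (z - 1)*(z + 1)*(z - 4)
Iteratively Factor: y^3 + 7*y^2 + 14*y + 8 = (y + 4)*(y^2 + 3*y + 2) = (y + 1)*(y + 4)*(y + 2)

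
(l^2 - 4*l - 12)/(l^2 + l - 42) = (l + 2)/(l + 7)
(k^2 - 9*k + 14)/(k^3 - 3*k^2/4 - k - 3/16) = 16*(-k^2 + 9*k - 14)/(-16*k^3 + 12*k^2 + 16*k + 3)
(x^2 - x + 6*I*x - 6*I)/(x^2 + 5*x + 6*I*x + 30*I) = (x - 1)/(x + 5)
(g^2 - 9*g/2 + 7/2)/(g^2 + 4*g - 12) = (2*g^2 - 9*g + 7)/(2*(g^2 + 4*g - 12))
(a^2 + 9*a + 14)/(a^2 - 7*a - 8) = (a^2 + 9*a + 14)/(a^2 - 7*a - 8)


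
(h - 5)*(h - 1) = h^2 - 6*h + 5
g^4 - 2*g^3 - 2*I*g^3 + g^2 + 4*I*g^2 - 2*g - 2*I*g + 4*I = (g - 2)*(g - 2*I)*(g - I)*(g + I)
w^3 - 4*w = w*(w - 2)*(w + 2)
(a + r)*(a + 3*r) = a^2 + 4*a*r + 3*r^2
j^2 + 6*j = j*(j + 6)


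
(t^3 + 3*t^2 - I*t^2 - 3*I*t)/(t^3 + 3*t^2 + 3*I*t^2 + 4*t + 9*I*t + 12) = t/(t + 4*I)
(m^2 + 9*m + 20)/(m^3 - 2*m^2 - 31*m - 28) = (m + 5)/(m^2 - 6*m - 7)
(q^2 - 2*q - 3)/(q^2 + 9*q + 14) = (q^2 - 2*q - 3)/(q^2 + 9*q + 14)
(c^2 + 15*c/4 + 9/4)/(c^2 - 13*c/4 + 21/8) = 2*(4*c^2 + 15*c + 9)/(8*c^2 - 26*c + 21)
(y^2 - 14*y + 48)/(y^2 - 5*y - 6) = (y - 8)/(y + 1)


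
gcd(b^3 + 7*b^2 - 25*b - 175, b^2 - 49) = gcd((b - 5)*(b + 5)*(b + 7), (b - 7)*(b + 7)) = b + 7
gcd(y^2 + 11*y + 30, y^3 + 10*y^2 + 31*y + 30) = y + 5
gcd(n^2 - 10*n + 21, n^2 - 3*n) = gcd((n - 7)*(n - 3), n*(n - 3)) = n - 3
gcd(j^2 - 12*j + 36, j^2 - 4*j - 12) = j - 6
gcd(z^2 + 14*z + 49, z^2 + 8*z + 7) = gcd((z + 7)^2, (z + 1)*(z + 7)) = z + 7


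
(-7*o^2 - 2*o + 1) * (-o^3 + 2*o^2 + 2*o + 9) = 7*o^5 - 12*o^4 - 19*o^3 - 65*o^2 - 16*o + 9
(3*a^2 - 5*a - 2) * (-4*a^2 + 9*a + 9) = -12*a^4 + 47*a^3 - 10*a^2 - 63*a - 18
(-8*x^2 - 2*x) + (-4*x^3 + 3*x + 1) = -4*x^3 - 8*x^2 + x + 1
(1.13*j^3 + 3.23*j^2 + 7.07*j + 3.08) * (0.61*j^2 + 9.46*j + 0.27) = 0.6893*j^5 + 12.6601*j^4 + 35.1736*j^3 + 69.6331*j^2 + 31.0457*j + 0.8316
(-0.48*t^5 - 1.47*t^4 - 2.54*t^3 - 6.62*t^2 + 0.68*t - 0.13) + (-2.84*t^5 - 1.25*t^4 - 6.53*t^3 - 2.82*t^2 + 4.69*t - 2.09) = -3.32*t^5 - 2.72*t^4 - 9.07*t^3 - 9.44*t^2 + 5.37*t - 2.22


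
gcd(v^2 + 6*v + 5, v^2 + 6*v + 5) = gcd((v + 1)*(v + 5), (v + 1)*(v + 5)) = v^2 + 6*v + 5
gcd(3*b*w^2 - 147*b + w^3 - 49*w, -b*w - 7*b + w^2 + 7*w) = w + 7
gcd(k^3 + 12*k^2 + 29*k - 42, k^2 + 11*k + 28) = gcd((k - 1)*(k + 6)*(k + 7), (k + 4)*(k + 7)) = k + 7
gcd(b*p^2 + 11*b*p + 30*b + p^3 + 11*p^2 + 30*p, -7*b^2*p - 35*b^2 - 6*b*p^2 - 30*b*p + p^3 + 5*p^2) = b*p + 5*b + p^2 + 5*p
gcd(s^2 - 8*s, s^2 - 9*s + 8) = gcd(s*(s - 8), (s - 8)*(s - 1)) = s - 8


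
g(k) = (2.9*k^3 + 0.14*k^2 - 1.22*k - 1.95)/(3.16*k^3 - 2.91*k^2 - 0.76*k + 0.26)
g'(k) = (-9.48*k^2 + 5.82*k + 0.76)*(2.9*k^3 + 0.14*k^2 - 1.22*k - 1.95)/(3.16*k^3 - 2.91*k^2 - 0.76*k + 0.26)^2 + (8.7*k^2 + 0.28*k - 1.22)/(3.16*k^3 - 2.91*k^2 - 0.76*k + 0.26) = (-3.5527136788005e-15*k^5 - 8.8814*k^4 + 3.3024*k^3 + 17.0914*k^2 - 11.2762*k - 1.7992)/(9.9856*k^6 - 18.3912*k^5 + 3.6649*k^4 + 6.0664*k^3 - 0.9356*k^2 - 0.3952*k + 0.0676)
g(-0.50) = 3.46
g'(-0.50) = 30.69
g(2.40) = 1.42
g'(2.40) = -0.28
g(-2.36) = 0.65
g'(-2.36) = -0.06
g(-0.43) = 8.05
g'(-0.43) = 137.63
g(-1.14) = 0.64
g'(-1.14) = 0.25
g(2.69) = 1.35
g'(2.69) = -0.21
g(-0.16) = -5.99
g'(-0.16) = 4.89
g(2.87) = 1.32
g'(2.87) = -0.18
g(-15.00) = 0.86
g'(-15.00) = -0.00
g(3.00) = 1.29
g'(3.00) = -0.16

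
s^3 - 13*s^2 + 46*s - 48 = (s - 8)*(s - 3)*(s - 2)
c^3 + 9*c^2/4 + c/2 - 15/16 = (c - 1/2)*(c + 5/4)*(c + 3/2)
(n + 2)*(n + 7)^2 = n^3 + 16*n^2 + 77*n + 98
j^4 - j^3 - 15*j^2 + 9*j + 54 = (j - 3)^2*(j + 2)*(j + 3)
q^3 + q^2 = q^2*(q + 1)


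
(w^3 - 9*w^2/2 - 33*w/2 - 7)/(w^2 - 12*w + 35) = (w^2 + 5*w/2 + 1)/(w - 5)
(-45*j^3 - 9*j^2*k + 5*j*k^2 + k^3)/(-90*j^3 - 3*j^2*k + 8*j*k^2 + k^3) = (3*j + k)/(6*j + k)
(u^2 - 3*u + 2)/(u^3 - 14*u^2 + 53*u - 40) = (u - 2)/(u^2 - 13*u + 40)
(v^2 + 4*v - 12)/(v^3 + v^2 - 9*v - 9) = (v^2 + 4*v - 12)/(v^3 + v^2 - 9*v - 9)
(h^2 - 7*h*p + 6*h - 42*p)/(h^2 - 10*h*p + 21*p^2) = (-h - 6)/(-h + 3*p)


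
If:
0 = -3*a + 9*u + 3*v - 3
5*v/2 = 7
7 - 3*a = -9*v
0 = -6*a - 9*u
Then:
No Solution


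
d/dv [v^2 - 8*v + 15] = 2*v - 8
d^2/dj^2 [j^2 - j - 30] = 2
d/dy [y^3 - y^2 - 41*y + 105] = 3*y^2 - 2*y - 41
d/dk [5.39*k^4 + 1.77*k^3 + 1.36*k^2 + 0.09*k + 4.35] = 21.56*k^3 + 5.31*k^2 + 2.72*k + 0.09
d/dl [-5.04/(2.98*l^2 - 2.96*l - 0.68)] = (30.0384*l - 14.9184)/(-2.98*l^2 + 2.96*l + 0.68)^2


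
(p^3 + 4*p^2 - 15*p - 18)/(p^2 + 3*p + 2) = (p^2 + 3*p - 18)/(p + 2)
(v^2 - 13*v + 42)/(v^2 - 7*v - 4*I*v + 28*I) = (v - 6)/(v - 4*I)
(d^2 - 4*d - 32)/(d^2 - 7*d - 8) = (d + 4)/(d + 1)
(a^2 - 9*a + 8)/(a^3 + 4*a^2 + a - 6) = (a - 8)/(a^2 + 5*a + 6)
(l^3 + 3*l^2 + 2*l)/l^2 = l + 3 + 2/l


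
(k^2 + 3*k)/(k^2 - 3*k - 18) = k/(k - 6)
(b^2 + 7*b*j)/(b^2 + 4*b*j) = (b + 7*j)/(b + 4*j)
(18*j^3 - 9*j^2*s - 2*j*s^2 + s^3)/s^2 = 18*j^3/s^2 - 9*j^2/s - 2*j + s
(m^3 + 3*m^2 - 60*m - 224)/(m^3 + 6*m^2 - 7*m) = (m^2 - 4*m - 32)/(m*(m - 1))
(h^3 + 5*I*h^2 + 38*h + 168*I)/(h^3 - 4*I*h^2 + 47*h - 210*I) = (h + 4*I)/(h - 5*I)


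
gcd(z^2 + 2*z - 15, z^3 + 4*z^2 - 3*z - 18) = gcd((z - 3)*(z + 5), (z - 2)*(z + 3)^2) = 1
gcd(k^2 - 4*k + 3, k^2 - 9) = k - 3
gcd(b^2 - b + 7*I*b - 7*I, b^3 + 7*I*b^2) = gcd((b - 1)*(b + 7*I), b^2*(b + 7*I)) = b + 7*I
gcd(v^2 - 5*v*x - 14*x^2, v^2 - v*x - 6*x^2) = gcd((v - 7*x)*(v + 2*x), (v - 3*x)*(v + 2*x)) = v + 2*x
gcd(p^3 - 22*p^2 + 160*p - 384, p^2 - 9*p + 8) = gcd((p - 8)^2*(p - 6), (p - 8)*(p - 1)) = p - 8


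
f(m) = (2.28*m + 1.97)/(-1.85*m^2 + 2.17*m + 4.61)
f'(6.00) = 0.08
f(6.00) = -0.32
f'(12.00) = 0.01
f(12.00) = -0.12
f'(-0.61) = 0.50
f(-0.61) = 0.22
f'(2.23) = 699.73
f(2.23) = 28.30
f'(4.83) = 0.18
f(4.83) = -0.46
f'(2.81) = 3.95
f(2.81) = -2.15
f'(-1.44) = 0.81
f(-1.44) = 0.56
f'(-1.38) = 1.16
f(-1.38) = 0.62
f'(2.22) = 450.00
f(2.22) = 22.69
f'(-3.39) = 0.05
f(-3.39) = 0.24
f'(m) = (2.28*m + 1.97)*(3.7*m - 2.17)/(-1.85*m^2 + 2.17*m + 4.61)^2 + 2.28/(-1.85*m^2 + 2.17*m + 4.61)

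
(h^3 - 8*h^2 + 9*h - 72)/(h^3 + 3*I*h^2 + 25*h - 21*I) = (h^2 + h*(-8 + 3*I) - 24*I)/(h^2 + 6*I*h + 7)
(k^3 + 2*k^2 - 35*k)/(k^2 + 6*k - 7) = k*(k - 5)/(k - 1)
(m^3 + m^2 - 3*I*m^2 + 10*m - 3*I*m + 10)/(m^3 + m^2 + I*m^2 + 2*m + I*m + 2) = (m - 5*I)/(m - I)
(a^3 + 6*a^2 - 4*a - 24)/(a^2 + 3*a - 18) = (a^2 - 4)/(a - 3)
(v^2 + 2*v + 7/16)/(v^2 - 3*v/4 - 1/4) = (v + 7/4)/(v - 1)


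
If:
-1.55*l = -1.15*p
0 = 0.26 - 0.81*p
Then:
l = 0.24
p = 0.32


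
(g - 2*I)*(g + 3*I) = g^2 + I*g + 6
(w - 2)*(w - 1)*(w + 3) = w^3 - 7*w + 6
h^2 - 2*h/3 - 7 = (h - 3)*(h + 7/3)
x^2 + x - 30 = (x - 5)*(x + 6)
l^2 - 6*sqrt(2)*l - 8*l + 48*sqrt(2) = (l - 8)*(l - 6*sqrt(2))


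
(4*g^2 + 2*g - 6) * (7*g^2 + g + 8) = 28*g^4 + 18*g^3 - 8*g^2 + 10*g - 48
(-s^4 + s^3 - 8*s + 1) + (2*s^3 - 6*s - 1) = -s^4 + 3*s^3 - 14*s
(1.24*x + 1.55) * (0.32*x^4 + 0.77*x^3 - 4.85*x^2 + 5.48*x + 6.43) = 0.3968*x^5 + 1.4508*x^4 - 4.8205*x^3 - 0.7223*x^2 + 16.4672*x + 9.9665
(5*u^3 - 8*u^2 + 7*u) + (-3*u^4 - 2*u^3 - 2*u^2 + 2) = -3*u^4 + 3*u^3 - 10*u^2 + 7*u + 2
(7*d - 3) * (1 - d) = -7*d^2 + 10*d - 3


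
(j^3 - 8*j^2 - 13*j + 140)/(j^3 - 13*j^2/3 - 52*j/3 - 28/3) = 3*(j^2 - j - 20)/(3*j^2 + 8*j + 4)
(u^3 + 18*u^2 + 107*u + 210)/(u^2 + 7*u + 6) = (u^2 + 12*u + 35)/(u + 1)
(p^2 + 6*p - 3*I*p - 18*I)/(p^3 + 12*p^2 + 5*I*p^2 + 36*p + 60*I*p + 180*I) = (p - 3*I)/(p^2 + p*(6 + 5*I) + 30*I)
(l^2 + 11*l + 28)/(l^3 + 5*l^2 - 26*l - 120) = (l + 7)/(l^2 + l - 30)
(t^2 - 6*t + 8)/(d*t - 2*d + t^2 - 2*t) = (t - 4)/(d + t)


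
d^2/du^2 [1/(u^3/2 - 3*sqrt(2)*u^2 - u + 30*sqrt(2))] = 4*(3*(-u + 2*sqrt(2))*(u^3 - 6*sqrt(2)*u^2 - 2*u + 60*sqrt(2)) + (-3*u^2 + 12*sqrt(2)*u + 2)^2)/(u^3 - 6*sqrt(2)*u^2 - 2*u + 60*sqrt(2))^3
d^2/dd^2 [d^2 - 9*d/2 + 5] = 2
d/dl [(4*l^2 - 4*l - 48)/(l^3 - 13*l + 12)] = 4*((2*l - 1)*(l^3 - 13*l + 12) + (3*l^2 - 13)*(-l^2 + l + 12))/(l^3 - 13*l + 12)^2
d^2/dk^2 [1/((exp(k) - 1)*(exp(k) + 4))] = (4*exp(3*k) + 9*exp(2*k) + 25*exp(k) + 12)*exp(k)/(exp(6*k) + 9*exp(5*k) + 15*exp(4*k) - 45*exp(3*k) - 60*exp(2*k) + 144*exp(k) - 64)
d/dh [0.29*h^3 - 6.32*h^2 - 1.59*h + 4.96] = 0.87*h^2 - 12.64*h - 1.59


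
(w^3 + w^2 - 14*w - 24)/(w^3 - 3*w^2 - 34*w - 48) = (w - 4)/(w - 8)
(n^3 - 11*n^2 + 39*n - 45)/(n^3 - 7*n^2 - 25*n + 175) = (n^2 - 6*n + 9)/(n^2 - 2*n - 35)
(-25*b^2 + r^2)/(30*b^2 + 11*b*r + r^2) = (-5*b + r)/(6*b + r)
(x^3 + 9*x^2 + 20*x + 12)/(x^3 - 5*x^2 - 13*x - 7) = (x^2 + 8*x + 12)/(x^2 - 6*x - 7)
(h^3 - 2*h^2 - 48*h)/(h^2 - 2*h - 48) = h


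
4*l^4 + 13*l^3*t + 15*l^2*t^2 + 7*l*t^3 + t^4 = (l + t)^3*(4*l + t)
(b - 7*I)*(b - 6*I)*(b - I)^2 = b^4 - 15*I*b^3 - 69*b^2 + 97*I*b + 42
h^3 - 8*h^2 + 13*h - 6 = (h - 6)*(h - 1)^2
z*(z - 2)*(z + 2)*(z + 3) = z^4 + 3*z^3 - 4*z^2 - 12*z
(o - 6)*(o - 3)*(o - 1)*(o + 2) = o^4 - 8*o^3 + 7*o^2 + 36*o - 36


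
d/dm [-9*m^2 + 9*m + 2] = 9 - 18*m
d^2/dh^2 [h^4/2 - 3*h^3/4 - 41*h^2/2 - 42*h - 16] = 6*h^2 - 9*h/2 - 41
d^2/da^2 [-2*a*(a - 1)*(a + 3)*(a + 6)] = -24*a^2 - 96*a - 36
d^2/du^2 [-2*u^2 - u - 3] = -4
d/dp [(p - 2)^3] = 3*(p - 2)^2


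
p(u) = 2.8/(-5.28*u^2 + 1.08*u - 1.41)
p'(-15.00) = -0.00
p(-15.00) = -0.00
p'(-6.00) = -0.00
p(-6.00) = -0.01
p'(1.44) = 0.34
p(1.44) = -0.26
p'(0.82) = 1.28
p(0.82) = -0.69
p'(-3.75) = -0.02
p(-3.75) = -0.04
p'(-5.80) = -0.01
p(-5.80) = -0.02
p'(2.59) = 0.06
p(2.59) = -0.08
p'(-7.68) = -0.00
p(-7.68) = -0.01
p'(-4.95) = -0.01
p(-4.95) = -0.02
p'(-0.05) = -2.06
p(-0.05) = -1.90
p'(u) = 2.8*(10.56*u - 1.08)/(-5.28*u^2 + 1.08*u - 1.41)^2 = (29.568*u - 3.024)/(5.28*u^2 - 1.08*u + 1.41)^2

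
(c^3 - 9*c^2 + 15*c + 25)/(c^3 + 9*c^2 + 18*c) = (c^3 - 9*c^2 + 15*c + 25)/(c*(c^2 + 9*c + 18))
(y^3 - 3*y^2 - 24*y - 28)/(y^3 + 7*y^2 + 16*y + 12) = (y - 7)/(y + 3)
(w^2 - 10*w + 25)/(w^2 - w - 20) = (w - 5)/(w + 4)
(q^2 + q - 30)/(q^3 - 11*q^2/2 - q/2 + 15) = 2*(q + 6)/(2*q^2 - q - 6)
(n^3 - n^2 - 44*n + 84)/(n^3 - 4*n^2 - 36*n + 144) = (n^2 + 5*n - 14)/(n^2 + 2*n - 24)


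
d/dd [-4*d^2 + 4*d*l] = -8*d + 4*l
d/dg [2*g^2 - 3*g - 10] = 4*g - 3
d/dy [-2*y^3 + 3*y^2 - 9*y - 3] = -6*y^2 + 6*y - 9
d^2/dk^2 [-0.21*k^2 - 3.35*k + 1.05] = -0.420000000000000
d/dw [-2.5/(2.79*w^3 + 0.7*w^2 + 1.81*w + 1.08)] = (20.925*w^2 + 3.5*w + 4.525)/(2.79*w^3 + 0.7*w^2 + 1.81*w + 1.08)^2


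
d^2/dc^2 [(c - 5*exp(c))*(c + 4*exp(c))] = -c*exp(c) - 80*exp(2*c) - 2*exp(c) + 2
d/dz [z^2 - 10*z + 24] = 2*z - 10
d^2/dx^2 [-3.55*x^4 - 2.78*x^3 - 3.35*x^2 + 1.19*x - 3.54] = -42.6*x^2 - 16.68*x - 6.7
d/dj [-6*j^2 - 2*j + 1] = -12*j - 2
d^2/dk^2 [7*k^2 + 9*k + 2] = 14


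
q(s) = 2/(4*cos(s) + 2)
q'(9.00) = 1.22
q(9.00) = -1.22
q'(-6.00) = 0.07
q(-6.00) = 0.34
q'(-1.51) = -1.59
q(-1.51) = 0.89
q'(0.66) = 0.18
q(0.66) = 0.39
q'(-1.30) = -0.82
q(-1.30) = 0.65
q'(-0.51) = -0.13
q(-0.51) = 0.36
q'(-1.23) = -0.68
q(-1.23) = 0.60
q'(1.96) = 31.83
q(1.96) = 4.15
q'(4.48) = -6.69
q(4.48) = 1.85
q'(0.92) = 0.33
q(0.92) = 0.45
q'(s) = 8*sin(s)/(4*cos(s) + 2)^2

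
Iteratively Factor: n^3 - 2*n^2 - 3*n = (n - 3)*(n^2 + n) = n*(n - 3)*(n + 1)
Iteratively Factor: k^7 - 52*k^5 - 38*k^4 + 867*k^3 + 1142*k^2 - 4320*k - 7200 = (k + 4)*(k^6 - 4*k^5 - 36*k^4 + 106*k^3 + 443*k^2 - 630*k - 1800) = (k - 3)*(k + 4)*(k^5 - k^4 - 39*k^3 - 11*k^2 + 410*k + 600) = (k - 3)*(k + 4)^2*(k^4 - 5*k^3 - 19*k^2 + 65*k + 150) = (k - 5)*(k - 3)*(k + 4)^2*(k^3 - 19*k - 30) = (k - 5)*(k - 3)*(k + 3)*(k + 4)^2*(k^2 - 3*k - 10) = (k - 5)*(k - 3)*(k + 2)*(k + 3)*(k + 4)^2*(k - 5)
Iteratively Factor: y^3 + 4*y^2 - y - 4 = (y - 1)*(y^2 + 5*y + 4) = (y - 1)*(y + 1)*(y + 4)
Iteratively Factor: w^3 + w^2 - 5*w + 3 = (w - 1)*(w^2 + 2*w - 3) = (w - 1)^2*(w + 3)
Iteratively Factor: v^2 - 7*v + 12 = (v - 4)*(v - 3)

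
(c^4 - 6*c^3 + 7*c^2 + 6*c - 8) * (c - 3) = c^5 - 9*c^4 + 25*c^3 - 15*c^2 - 26*c + 24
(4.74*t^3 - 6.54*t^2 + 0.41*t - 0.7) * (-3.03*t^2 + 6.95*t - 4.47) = -14.3622*t^5 + 52.7592*t^4 - 67.8831*t^3 + 34.2043*t^2 - 6.6977*t + 3.129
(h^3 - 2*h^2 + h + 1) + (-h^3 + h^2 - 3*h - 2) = -h^2 - 2*h - 1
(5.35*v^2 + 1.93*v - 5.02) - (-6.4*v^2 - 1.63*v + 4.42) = 11.75*v^2 + 3.56*v - 9.44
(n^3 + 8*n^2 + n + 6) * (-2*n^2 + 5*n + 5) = -2*n^5 - 11*n^4 + 43*n^3 + 33*n^2 + 35*n + 30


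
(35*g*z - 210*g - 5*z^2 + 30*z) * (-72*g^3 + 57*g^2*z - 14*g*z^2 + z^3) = -2520*g^4*z + 15120*g^4 + 2355*g^3*z^2 - 14130*g^3*z - 775*g^2*z^3 + 4650*g^2*z^2 + 105*g*z^4 - 630*g*z^3 - 5*z^5 + 30*z^4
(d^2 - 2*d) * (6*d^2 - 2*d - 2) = 6*d^4 - 14*d^3 + 2*d^2 + 4*d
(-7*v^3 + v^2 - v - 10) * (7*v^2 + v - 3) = -49*v^5 + 15*v^3 - 74*v^2 - 7*v + 30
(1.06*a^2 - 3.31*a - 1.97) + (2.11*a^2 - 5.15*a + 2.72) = 3.17*a^2 - 8.46*a + 0.75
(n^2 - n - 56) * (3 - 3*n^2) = -3*n^4 + 3*n^3 + 171*n^2 - 3*n - 168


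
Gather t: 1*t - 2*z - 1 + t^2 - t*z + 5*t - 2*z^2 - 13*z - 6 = t^2 + t*(6 - z) - 2*z^2 - 15*z - 7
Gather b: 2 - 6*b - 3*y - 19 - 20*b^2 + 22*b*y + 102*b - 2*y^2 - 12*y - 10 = -20*b^2 + b*(22*y + 96) - 2*y^2 - 15*y - 27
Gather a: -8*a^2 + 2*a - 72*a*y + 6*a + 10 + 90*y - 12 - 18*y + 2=-8*a^2 + a*(8 - 72*y) + 72*y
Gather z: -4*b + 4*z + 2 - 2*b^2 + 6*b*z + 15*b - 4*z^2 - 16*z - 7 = -2*b^2 + 11*b - 4*z^2 + z*(6*b - 12) - 5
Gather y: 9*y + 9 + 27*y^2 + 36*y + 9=27*y^2 + 45*y + 18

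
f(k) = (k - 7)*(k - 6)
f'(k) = 2*k - 13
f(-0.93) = 54.95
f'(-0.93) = -14.86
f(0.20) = 39.44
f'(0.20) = -12.60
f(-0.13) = 43.71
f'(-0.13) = -13.26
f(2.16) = 18.59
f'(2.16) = -8.68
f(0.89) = 31.22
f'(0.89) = -11.22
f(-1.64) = 66.01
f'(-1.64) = -16.28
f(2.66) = 14.50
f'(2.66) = -7.68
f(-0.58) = 49.88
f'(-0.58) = -14.16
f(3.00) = 12.00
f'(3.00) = -7.00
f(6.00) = 0.00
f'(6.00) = -1.00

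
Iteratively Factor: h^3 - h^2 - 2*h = (h - 2)*(h^2 + h) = h*(h - 2)*(h + 1)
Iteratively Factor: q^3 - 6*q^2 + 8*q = (q - 4)*(q^2 - 2*q) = q*(q - 4)*(q - 2)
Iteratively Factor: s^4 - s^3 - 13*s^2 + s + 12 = (s - 4)*(s^3 + 3*s^2 - s - 3) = (s - 4)*(s + 3)*(s^2 - 1) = (s - 4)*(s + 1)*(s + 3)*(s - 1)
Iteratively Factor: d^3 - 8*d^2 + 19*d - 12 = (d - 4)*(d^2 - 4*d + 3) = (d - 4)*(d - 1)*(d - 3)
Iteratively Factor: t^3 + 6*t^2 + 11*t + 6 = (t + 1)*(t^2 + 5*t + 6) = (t + 1)*(t + 2)*(t + 3)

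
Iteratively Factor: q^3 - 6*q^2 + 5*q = (q - 5)*(q^2 - q) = (q - 5)*(q - 1)*(q)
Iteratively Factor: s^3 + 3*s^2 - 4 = (s + 2)*(s^2 + s - 2) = (s + 2)^2*(s - 1)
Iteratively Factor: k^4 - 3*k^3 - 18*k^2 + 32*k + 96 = (k - 4)*(k^3 + k^2 - 14*k - 24) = (k - 4)^2*(k^2 + 5*k + 6) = (k - 4)^2*(k + 2)*(k + 3)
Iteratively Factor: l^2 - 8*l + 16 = (l - 4)*(l - 4)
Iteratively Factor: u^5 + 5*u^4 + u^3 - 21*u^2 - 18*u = (u + 3)*(u^4 + 2*u^3 - 5*u^2 - 6*u) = u*(u + 3)*(u^3 + 2*u^2 - 5*u - 6) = u*(u - 2)*(u + 3)*(u^2 + 4*u + 3) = u*(u - 2)*(u + 1)*(u + 3)*(u + 3)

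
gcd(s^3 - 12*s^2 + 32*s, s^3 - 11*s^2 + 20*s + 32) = s^2 - 12*s + 32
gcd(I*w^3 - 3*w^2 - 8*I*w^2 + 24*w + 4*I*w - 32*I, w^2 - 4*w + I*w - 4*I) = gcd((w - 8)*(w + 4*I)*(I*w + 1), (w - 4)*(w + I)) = 1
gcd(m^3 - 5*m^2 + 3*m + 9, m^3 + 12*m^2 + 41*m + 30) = m + 1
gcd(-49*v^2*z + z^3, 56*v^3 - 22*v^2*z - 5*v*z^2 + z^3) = -7*v + z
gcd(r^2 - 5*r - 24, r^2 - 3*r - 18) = r + 3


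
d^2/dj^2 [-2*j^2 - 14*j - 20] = -4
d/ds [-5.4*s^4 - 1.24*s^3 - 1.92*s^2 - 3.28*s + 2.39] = -21.6*s^3 - 3.72*s^2 - 3.84*s - 3.28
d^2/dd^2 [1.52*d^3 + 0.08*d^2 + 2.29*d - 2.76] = 9.12*d + 0.16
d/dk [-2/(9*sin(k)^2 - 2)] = 72*sin(2*k)/(5 - 9*cos(2*k))^2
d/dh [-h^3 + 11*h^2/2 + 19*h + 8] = -3*h^2 + 11*h + 19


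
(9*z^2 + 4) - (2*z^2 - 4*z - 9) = 7*z^2 + 4*z + 13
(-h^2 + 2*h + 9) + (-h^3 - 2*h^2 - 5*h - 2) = -h^3 - 3*h^2 - 3*h + 7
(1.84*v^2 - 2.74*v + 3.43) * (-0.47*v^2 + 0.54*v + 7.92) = -0.8648*v^4 + 2.2814*v^3 + 11.4811*v^2 - 19.8486*v + 27.1656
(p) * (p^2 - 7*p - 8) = p^3 - 7*p^2 - 8*p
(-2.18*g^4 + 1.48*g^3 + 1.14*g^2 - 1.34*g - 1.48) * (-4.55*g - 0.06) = 9.919*g^5 - 6.6032*g^4 - 5.2758*g^3 + 6.0286*g^2 + 6.8144*g + 0.0888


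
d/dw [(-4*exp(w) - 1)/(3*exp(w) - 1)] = 7*exp(w)/(3*exp(w) - 1)^2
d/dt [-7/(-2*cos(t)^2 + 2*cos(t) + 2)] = 7*(2*cos(t) - 1)*sin(t)/(2*(sin(t)^2 + cos(t))^2)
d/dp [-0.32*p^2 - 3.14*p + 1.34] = -0.64*p - 3.14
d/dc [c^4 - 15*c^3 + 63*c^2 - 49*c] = 4*c^3 - 45*c^2 + 126*c - 49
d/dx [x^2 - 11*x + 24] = 2*x - 11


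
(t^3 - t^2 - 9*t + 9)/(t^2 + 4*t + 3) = (t^2 - 4*t + 3)/(t + 1)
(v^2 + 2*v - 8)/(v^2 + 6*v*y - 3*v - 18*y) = (v^2 + 2*v - 8)/(v^2 + 6*v*y - 3*v - 18*y)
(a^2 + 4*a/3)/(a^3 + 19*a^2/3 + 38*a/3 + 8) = a/(a^2 + 5*a + 6)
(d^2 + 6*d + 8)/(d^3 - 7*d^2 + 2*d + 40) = (d + 4)/(d^2 - 9*d + 20)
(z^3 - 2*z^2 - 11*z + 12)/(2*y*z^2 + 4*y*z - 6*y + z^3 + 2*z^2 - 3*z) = (z - 4)/(2*y + z)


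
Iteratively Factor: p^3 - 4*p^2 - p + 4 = (p + 1)*(p^2 - 5*p + 4) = (p - 1)*(p + 1)*(p - 4)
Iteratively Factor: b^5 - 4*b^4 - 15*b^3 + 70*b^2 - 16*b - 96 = (b + 4)*(b^4 - 8*b^3 + 17*b^2 + 2*b - 24) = (b - 2)*(b + 4)*(b^3 - 6*b^2 + 5*b + 12) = (b - 2)*(b + 1)*(b + 4)*(b^2 - 7*b + 12) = (b - 4)*(b - 2)*(b + 1)*(b + 4)*(b - 3)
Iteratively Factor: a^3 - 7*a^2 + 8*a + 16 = (a - 4)*(a^2 - 3*a - 4) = (a - 4)*(a + 1)*(a - 4)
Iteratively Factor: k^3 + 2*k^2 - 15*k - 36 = (k + 3)*(k^2 - k - 12) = (k - 4)*(k + 3)*(k + 3)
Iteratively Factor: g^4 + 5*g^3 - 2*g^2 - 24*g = (g + 4)*(g^3 + g^2 - 6*g) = g*(g + 4)*(g^2 + g - 6) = g*(g + 3)*(g + 4)*(g - 2)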